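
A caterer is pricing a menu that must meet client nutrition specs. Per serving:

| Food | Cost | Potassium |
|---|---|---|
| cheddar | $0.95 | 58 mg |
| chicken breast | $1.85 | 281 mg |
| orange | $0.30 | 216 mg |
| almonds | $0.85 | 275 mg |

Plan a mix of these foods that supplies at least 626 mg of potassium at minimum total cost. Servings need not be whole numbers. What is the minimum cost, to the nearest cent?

$0.87

Cost per mg of potassium: orange $0.0014, almonds $0.0031, chicken breast $0.0066, cheddar $0.0164.
With no serving limits, use only orange: 626 mg / 216 mg = 2.898 servings × $0.30 = $0.87.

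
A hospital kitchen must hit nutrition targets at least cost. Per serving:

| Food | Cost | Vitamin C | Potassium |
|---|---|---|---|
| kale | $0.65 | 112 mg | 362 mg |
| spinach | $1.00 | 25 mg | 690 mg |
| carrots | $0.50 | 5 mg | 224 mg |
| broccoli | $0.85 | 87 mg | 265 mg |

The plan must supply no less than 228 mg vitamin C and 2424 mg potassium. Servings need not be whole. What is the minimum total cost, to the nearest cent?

For a min-cost LP with two ≥-constraints, a basic feasible solution has at most two positive variables.
kale only: max(228/112, 2424/362) = 6.696 servings → $4.35.
spinach only: max(228/25, 2424/690) = 9.12 servings → $9.12.
carrots only: max(228/5, 2424/224) = 45.6 servings → $22.80.
broccoli only: max(228/87, 2424/265) = 9.147 servings → $7.78.
kale + spinach with both tight: 1.418 servings and 2.769 servings → $3.69.
kale + carrots with both tight: 1.673 servings and 8.117 servings → $5.15.
kale + broccoli: the both-tight solution has a negative serving — not a feasible corner.
spinach + carrots: intersection lies outside the first quadrant.
spinach + broccoli with both tight: 2.817 servings and 1.811 servings → $4.36.
carrots + broccoli with both tight: 8.284 servings and 2.145 servings → $5.97.
Cheapest feasible corner: $3.69.

$3.69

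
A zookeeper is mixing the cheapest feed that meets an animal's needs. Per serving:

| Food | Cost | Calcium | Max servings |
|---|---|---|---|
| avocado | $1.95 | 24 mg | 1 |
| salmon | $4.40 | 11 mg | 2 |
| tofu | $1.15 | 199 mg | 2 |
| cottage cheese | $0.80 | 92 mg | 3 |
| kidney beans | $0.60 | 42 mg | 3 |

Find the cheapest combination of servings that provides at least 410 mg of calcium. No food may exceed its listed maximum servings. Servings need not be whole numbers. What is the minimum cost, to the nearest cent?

Cost per mg of calcium: tofu $0.0058, cottage cheese $0.0087, kidney beans $0.0143, avocado $0.0813, salmon $0.4000.
Take 2 servings of tofu: +398.0 mg calcium for $2.30 (total $2.30, still need 12.0 mg).
Take 0.1304 servings of cottage cheese: +12.0 mg calcium for $0.10 (total $2.40, still need 0.0 mg).
Greedy by cheapest-per-mg is optimal for a single linear constraint, so the minimum cost is $2.40.

$2.40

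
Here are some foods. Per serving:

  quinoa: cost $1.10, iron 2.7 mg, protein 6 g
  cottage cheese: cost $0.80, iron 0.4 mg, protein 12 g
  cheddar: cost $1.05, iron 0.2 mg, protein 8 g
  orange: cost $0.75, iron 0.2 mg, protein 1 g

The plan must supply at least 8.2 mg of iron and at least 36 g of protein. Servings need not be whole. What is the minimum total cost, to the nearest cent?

Minimising a linear cost over {iron ≥ 8.2, protein ≥ 36, servings ≥ 0} — the optimum is at a vertex, using one or two foods.
quinoa only: max(8.2/2.7, 36/6) = 6 servings → $6.60.
cottage cheese only: max(8.2/0.4, 36/12) = 20.5 servings → $16.40.
cheddar only: max(8.2/0.2, 36/8) = 41 servings → $43.05.
orange only: max(8.2/0.2, 36/1) = 41 servings → $30.75.
quinoa + cottage cheese with both tight: 2.8 servings and 1.6 servings → $4.36.
quinoa + cheddar with both tight: 2.863 servings and 2.353 servings → $5.62.
quinoa + orange with both tight: 0.6667 servings and 32 servings → $24.73.
cottage cheese + cheddar: intersection lies outside the first quadrant.
cottage cheese + orange: intersection lies outside the first quadrant.
cheddar + orange: the both-tight solution has a negative serving — not a feasible corner.
Cheapest feasible corner: $4.36.

$4.36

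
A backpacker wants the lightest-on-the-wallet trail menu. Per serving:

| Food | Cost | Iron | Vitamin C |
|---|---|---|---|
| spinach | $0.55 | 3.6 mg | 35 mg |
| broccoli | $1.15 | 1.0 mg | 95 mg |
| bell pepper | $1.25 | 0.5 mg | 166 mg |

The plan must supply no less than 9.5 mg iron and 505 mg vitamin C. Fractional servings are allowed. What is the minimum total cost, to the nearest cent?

$4.46

A basic optimal solution has at most two foods positive. Try each food alone and each pair with both targets met exactly.
spinach only: max(9.5/3.6, 505/35) = 14.43 servings → $7.94.
broccoli only: max(9.5/1.0, 505/95) = 9.5 servings → $10.93.
bell pepper only: max(9.5/0.5, 505/166) = 19 servings → $23.75.
spinach + broccoli with both tight: 1.295 servings and 4.839 servings → $6.28.
spinach + bell pepper with both tight: 2.283 servings and 2.561 servings → $4.46.
broccoli + bell pepper with both targets exact would need a negative amount; discard.
Cheapest feasible corner: $4.46.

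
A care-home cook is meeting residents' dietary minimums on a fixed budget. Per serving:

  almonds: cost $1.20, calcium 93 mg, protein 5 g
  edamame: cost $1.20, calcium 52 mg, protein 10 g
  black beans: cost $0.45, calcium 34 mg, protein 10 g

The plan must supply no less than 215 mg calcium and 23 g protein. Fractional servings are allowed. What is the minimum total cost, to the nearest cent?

For a min-cost LP with two ≥-constraints, a basic feasible solution has at most two positive variables.
almonds only: max(215/93, 23/5) = 4.6 servings → $5.52.
edamame only: max(215/52, 23/10) = 4.135 servings → $4.96.
black beans only: max(215/34, 23/10) = 6.324 servings → $2.85.
almonds + edamame with both tight: 1.424 servings and 1.588 servings → $3.61.
almonds + black beans with both tight: 1.8 servings and 1.4 servings → $2.79.
edamame + black beans with both targets exact would need a negative amount; discard.
Cheapest feasible corner: $2.79.

$2.79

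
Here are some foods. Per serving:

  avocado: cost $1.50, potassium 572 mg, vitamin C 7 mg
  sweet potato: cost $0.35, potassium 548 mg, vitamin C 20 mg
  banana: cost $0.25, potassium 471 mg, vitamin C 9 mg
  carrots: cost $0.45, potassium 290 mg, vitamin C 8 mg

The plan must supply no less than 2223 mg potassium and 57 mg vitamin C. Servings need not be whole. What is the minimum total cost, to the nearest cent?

$1.27

avocado only: max(2223/572, 57/7) = 8.143 servings → $12.21.
sweet potato only: max(2223/548, 57/20) = 4.057 servings → $1.42.
banana only: max(2223/471, 57/9) = 6.333 servings → $1.58.
carrots only: max(2223/290, 57/8) = 7.666 servings → $3.45.
avocado + sweet potato with both tight: 1.739 servings and 2.241 servings → $3.39.
avocado + banana with both targets exact would need a negative amount; discard.
avocado + carrots with both tight: 0.4925 servings and 6.694 servings → $3.75.
sweet potato + banana with both tight: 1.524 servings and 2.947 servings → $1.27.
sweet potato + carrots: intersection lies outside the first quadrant.
banana + carrots with both tight: 1.083 servings and 5.907 servings → $2.93.
Cheapest feasible corner: $1.27.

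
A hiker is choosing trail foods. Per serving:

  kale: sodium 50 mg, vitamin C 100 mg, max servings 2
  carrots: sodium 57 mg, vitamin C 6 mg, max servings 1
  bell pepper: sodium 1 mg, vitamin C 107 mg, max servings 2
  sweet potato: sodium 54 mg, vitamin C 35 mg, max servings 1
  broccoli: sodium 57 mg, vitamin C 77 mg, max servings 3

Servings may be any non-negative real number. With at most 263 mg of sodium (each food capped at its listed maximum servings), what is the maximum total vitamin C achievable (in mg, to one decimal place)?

Vitamin C per mg sodium: bell pepper 107, kale 2, broccoli 1.351, sweet potato 0.6481, carrots 0.1053.
Take 2 servings of bell pepper: uses 2 mg sodium, +214.0 mg vitamin C (running total 214.0 mg).
Take 2 servings of kale: uses 100 mg sodium, +200.0 mg vitamin C (running total 414.0 mg).
Take 2.825 servings of broccoli: uses 161 mg sodium, +217.5 mg vitamin C (running total 631.5 mg).
Greedy by best ratio exhausts the sodium allowance optimally: 631.5 mg.

631.5 mg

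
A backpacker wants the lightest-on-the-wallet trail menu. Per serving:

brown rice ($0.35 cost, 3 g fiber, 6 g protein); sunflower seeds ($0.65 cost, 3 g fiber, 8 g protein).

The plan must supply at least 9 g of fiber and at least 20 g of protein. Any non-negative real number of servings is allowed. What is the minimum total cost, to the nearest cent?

$1.17

For a min-cost LP with two ≥-constraints, a basic feasible solution has at most two positive variables.
brown rice only: max(9/3, 20/6) = 3.333 servings → $1.17.
sunflower seeds only: max(9/3, 20/8) = 3 servings → $1.95.
brown rice + sunflower seeds with both tight: 2 servings and 1 serving → $1.35.
So the least-cost plan costs $1.17.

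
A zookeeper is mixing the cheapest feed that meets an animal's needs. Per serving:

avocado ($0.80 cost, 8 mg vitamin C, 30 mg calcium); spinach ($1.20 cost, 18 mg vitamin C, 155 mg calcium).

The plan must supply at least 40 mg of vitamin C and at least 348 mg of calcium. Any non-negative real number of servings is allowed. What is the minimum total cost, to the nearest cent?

avocado only: max(40/8, 348/30) = 11.6 servings → $9.28.
spinach only: max(40/18, 348/155) = 2.245 servings → $2.69.
avocado + spinach: the both-tight solution has a negative serving — not a feasible corner.
So the least-cost plan costs $2.69.

$2.69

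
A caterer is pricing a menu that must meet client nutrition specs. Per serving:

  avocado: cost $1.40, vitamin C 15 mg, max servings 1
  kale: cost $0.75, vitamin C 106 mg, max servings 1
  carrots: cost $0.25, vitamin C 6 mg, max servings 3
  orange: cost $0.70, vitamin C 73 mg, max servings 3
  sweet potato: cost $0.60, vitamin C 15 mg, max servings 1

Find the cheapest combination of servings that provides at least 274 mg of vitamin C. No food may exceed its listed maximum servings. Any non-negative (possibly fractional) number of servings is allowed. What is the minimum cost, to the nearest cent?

Cost per mg of vitamin C: kale $0.0071, orange $0.0096, sweet potato $0.0400, carrots $0.0417, avocado $0.0933.
Take 1 serving of kale: +106.0 mg vitamin C for $0.75 (total $0.75, still need 168.0 mg).
Take 2.301 servings of orange: +168.0 mg vitamin C for $1.61 (total $2.36, still need 0.0 mg).
Filling from the cheapest source first is optimal under one linear minimum: $2.36.

$2.36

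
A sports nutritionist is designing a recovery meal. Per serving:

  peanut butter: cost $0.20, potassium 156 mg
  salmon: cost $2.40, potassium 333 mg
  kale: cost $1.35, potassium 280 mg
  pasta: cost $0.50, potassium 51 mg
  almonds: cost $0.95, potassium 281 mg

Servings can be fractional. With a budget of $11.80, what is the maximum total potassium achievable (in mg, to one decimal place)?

Potassium per dollar: peanut butter 780, almonds 295.8, kale 207.4, salmon 138.8, pasta 102.
With no serving limits, spend the whole cost allowance on peanut butter: $11.80 / $0.20 × 156 mg = 9204.0 mg.

9204.0 mg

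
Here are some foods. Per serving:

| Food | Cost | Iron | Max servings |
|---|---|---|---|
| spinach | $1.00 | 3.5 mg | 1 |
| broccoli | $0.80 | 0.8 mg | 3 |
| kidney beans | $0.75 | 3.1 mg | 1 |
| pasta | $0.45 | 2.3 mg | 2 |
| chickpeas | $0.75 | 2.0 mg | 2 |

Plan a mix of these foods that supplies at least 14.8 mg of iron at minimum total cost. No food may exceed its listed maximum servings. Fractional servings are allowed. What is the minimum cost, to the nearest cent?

$4.00

Cost per mg of iron: pasta $0.1957, kidney beans $0.2419, spinach $0.2857, chickpeas $0.3750, broccoli $1.0000.
Take 2 servings of pasta: +4.6 mg iron for $0.90 (total $0.90, still need 10.2 mg).
Take 1 serving of kidney beans: +3.1 mg iron for $0.75 (total $1.65, still need 7.1 mg).
Take 1 serving of spinach: +3.5 mg iron for $1.00 (total $2.65, still need 3.6 mg).
Take 1.8 servings of chickpeas: +3.6 mg iron for $1.35 (total $4.00, still need 0.0 mg).
Greedy by cheapest-per-mg is optimal for a single linear constraint, so the minimum cost is $4.00.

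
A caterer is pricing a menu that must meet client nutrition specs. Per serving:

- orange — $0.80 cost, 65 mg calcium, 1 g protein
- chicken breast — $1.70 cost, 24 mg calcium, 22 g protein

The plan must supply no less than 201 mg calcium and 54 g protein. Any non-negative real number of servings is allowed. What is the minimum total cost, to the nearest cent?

$5.78

For a min-cost LP with two ≥-constraints, a basic feasible solution has at most two positive variables.
orange only: max(201/65, 54/1) = 54 servings → $43.20.
chicken breast only: max(201/24, 54/22) = 8.375 servings → $14.24.
orange + chicken breast with both tight: 2.223 servings and 2.353 servings → $5.78.
So the least-cost plan costs $5.78.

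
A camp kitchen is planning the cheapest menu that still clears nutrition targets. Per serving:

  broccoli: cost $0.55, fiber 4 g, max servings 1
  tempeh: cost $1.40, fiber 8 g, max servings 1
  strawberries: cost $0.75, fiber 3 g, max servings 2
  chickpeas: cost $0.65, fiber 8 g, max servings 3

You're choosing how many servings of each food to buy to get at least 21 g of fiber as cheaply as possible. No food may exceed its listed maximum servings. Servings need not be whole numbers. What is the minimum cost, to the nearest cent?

Cost per g of fiber: chickpeas $0.0813, broccoli $0.1375, tempeh $0.1750, strawberries $0.2500.
Take 2.625 servings of chickpeas: +21.0 g fiber for $1.71 (total $1.71, still need 0.0 g).
Filling from the cheapest source first is optimal under one linear minimum: $1.71.

$1.71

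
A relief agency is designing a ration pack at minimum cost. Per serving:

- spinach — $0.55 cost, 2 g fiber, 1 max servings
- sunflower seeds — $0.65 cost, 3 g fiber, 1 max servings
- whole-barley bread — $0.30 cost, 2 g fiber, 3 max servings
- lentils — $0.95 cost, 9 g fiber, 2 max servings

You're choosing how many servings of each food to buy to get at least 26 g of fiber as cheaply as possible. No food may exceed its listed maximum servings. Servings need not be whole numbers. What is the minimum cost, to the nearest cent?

$3.23

Cost per g of fiber: lentils $0.1056, whole-barley bread $0.1500, sunflower seeds $0.2167, spinach $0.2750.
Take 2 servings of lentils: +18.0 g fiber for $1.90 (total $1.90, still need 8.0 g).
Take 3 servings of whole-barley bread: +6.0 g fiber for $0.90 (total $2.80, still need 2.0 g).
Take 0.6667 servings of sunflower seeds: +2.0 g fiber for $0.43 (total $3.23, still need 0.0 g).
Filling from the cheapest source first is optimal under one linear minimum: $3.23.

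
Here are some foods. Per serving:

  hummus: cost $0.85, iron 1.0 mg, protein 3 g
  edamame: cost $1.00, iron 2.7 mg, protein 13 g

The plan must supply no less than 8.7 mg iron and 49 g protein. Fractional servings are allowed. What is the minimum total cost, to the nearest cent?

At the optimum either one food covers both requirements or two foods hit both targets exactly; no other combination can be cheaper.
hummus only: max(8.7/1.0, 49/3) = 16.33 servings → $13.88.
edamame only: max(8.7/2.7, 49/13) = 3.769 servings → $3.77.
hummus + edamame: the both-tight solution has a negative serving — not a feasible corner.
The minimum over all feasible corners is $3.77.

$3.77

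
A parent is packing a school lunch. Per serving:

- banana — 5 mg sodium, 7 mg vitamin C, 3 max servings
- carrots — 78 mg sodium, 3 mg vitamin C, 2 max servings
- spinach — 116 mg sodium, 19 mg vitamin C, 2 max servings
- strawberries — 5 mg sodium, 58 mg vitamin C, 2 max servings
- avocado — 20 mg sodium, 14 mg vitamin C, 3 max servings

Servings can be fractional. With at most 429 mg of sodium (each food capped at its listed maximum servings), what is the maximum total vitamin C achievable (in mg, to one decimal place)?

221.3 mg

Vitamin C per mg sodium: strawberries 11.6, banana 1.4, avocado 0.7, spinach 0.1638, carrots 0.03846.
Take 2 servings of strawberries: uses 10 mg sodium, +116.0 mg vitamin C (running total 116.0 mg).
Take 3 servings of banana: uses 15 mg sodium, +21.0 mg vitamin C (running total 137.0 mg).
Take 3 servings of avocado: uses 60 mg sodium, +42.0 mg vitamin C (running total 179.0 mg).
Take 2 servings of spinach: uses 232 mg sodium, +38.0 mg vitamin C (running total 217.0 mg).
Take 1.436 servings of carrots: uses 112 mg sodium, +4.3 mg vitamin C (running total 221.3 mg).
Filling greedily by vitamin C-per-mg sodium is optimal for one linear limit, giving 221.3 mg.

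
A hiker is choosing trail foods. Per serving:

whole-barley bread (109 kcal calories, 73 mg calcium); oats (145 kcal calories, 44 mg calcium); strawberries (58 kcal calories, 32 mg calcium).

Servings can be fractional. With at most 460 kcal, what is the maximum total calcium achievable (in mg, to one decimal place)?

Calcium per kcal: whole-barley bread 0.6697, strawberries 0.5517, oats 0.3034.
With no serving limits, spend the whole calories allowance on whole-barley bread: 460 kcal / 109 kcal × 73 mg = 308.1 mg.

308.1 mg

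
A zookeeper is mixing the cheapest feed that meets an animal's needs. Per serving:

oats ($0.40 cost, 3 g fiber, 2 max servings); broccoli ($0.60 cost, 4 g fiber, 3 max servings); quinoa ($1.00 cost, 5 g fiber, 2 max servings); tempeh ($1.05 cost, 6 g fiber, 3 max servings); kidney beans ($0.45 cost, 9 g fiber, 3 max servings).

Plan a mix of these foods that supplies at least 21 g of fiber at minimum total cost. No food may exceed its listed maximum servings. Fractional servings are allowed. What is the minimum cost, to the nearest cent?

$1.05

Cost per g of fiber: kidney beans $0.0500, oats $0.1333, broccoli $0.1500, tempeh $0.1750, quinoa $0.2000.
Take 2.333 servings of kidney beans: +21.0 g fiber for $1.05 (total $1.05, still need 0.0 g).
Greedy by cheapest-per-g is optimal for a single linear constraint, so the minimum cost is $1.05.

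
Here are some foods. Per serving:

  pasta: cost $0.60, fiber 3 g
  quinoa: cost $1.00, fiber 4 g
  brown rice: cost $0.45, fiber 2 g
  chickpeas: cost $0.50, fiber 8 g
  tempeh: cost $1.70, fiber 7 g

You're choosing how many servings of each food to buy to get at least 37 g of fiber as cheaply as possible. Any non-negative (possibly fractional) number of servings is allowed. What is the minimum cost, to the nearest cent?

$2.31

Cost per g of fiber: chickpeas $0.0625, pasta $0.2000, brown rice $0.2250, tempeh $0.2429, quinoa $0.2500.
With no serving limits, use only chickpeas: 37 g / 8 g = 4.625 servings × $0.50 = $2.31.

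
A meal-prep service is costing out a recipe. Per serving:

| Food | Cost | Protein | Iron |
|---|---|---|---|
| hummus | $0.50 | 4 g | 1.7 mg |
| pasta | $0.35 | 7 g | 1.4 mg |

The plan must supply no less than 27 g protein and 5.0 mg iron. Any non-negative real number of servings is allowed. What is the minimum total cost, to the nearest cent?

$1.35

Two binding constraints pin down two serving amounts, so the optimal mix uses at most two foods. The candidates are each food alone (scaled to the tighter of protein/iron) and each pair with both constraints tight.
hummus only: max(27/4, 5.0/1.7) = 6.75 servings → $3.38.
pasta only: max(27/7, 5.0/1.4) = 3.857 servings → $1.35.
hummus + pasta: the both-tight solution has a negative serving — not a feasible corner.
Cheapest feasible corner: $1.35.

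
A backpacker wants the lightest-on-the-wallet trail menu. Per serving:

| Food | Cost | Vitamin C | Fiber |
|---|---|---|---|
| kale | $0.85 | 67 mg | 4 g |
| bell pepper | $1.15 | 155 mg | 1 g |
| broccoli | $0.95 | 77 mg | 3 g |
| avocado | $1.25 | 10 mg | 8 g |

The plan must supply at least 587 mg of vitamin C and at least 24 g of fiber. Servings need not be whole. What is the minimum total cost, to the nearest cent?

$6.35

Check every corner: each single food scaled to meet both minima, and each pair solved so both constraints bind.
kale only: max(587/67, 24/4) = 8.761 servings → $7.45.
bell pepper only: max(587/155, 24/1) = 24 servings → $27.60.
broccoli only: max(587/77, 24/3) = 8 servings → $7.60.
avocado only: max(587/10, 24/8) = 58.7 servings → $73.38.
kale + bell pepper with both tight: 5.665 servings and 1.338 servings → $6.35.
kale + broccoli with both tight: 0.8131 servings and 6.916 servings → $7.26.
kale + avocado: intersection lies outside the first quadrant.
bell pepper + broccoli: intersection lies outside the first quadrant.
bell pepper + avocado with both tight: 3.623 servings and 2.547 servings → $7.35.
broccoli + avocado with both tight: 7.604 servings and 0.1485 servings → $7.41.
So the least-cost plan costs $6.35.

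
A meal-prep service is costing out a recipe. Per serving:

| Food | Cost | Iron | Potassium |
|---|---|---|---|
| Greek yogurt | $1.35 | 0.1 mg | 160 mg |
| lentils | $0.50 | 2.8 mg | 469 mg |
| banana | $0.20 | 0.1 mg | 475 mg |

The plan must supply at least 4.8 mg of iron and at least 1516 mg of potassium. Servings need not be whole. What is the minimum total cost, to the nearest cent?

Minimising a linear cost over {iron ≥ 4.8, potassium ≥ 1516, servings ≥ 0} — the optimum is at a vertex, using one or two foods.
Greek yogurt only: max(4.8/0.1, 1516/160) = 48 servings → $64.80.
lentils only: max(4.8/2.8, 1516/469) = 3.232 servings → $1.62.
banana only: max(4.8/0.1, 1516/475) = 48 servings → $9.60.
Greek yogurt + lentils with both tight: 4.97 servings and 1.537 servings → $7.48.
Greek yogurt + banana with both targets exact would need a negative amount; discard.
lentils + banana with both tight: 1.659 servings and 1.554 servings → $1.14.
The minimum over all feasible corners is $1.14.

$1.14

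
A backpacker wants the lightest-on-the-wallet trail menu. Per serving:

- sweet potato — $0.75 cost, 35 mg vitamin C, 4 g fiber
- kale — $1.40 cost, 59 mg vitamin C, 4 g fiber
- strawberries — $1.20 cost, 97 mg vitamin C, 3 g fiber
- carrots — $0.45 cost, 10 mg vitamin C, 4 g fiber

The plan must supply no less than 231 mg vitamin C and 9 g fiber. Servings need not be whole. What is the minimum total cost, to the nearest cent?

$3.02

Two binding constraints pin down two serving amounts, so the optimal mix uses at most two foods. The candidates are each food alone (scaled to the tighter of vitamin C/fiber) and each pair with both constraints tight.
sweet potato only: max(231/35, 9/4) = 6.6 servings → $4.95.
kale only: max(231/59, 9/4) = 3.915 servings → $5.48.
strawberries only: max(231/97, 9/3) = 3 servings → $3.60.
carrots only: max(231/10, 9/4) = 23.1 servings → $10.39.
sweet potato + kale with both targets exact would need a negative amount; discard.
sweet potato + strawberries with both tight: 0.636 servings and 2.152 servings → $3.06.
sweet potato + carrots with both targets exact would need a negative amount; discard.
kale + strawberries with both tight: 0.8531 servings and 1.863 servings → $3.43.
kale + carrots with both targets exact would need a negative amount; discard.
strawberries + carrots with both tight: 2.33 servings and 0.5028 servings → $3.02.
So the least-cost plan costs $3.02.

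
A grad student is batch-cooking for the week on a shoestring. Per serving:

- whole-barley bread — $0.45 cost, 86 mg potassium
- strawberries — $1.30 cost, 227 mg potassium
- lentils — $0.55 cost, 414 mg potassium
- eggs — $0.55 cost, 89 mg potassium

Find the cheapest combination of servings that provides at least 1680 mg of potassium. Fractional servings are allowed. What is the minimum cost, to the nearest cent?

$2.23

Cost per mg of potassium: lentils $0.0013, whole-barley bread $0.0052, strawberries $0.0057, eggs $0.0062.
With no serving limits, use only lentils: 1680 mg / 414 mg = 4.058 servings × $0.55 = $2.23.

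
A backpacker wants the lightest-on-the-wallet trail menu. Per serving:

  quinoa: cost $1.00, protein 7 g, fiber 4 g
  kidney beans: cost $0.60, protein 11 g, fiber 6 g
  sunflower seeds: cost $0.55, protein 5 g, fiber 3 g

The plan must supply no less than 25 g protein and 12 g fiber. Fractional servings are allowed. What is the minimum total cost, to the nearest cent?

$1.36

A basic optimal solution has at most two foods positive. Try each food alone and each pair with both targets met exactly.
quinoa only: max(25/7, 12/4) = 3.571 servings → $3.57.
kidney beans only: max(25/11, 12/6) = 2.273 servings → $1.36.
sunflower seeds only: max(25/5, 12/3) = 5 servings → $2.75.
quinoa + kidney beans: intersection lies outside the first quadrant.
quinoa + sunflower seeds: the both-tight solution has a negative serving — not a feasible corner.
kidney beans + sunflower seeds: intersection lies outside the first quadrant.
The minimum over all feasible corners is $1.36.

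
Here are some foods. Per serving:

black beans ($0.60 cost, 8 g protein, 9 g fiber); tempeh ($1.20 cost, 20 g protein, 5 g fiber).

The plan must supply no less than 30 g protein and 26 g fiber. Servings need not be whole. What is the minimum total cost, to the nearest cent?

$2.12

For a min-cost LP with two ≥-constraints, a basic feasible solution has at most two positive variables.
black beans only: max(30/8, 26/9) = 3.75 servings → $2.25.
tempeh only: max(30/20, 26/5) = 5.2 servings → $6.24.
black beans + tempeh with both tight: 2.643 servings and 0.4429 servings → $2.12.
The minimum over all feasible corners is $2.12.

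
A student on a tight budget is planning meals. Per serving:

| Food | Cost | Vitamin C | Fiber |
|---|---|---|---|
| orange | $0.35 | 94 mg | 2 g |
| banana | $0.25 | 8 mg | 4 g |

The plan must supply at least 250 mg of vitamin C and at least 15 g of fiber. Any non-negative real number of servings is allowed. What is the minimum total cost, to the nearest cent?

At the optimum either one food covers both requirements or two foods hit both targets exactly; no other combination can be cheaper.
orange only: max(250/94, 15/2) = 7.5 servings → $2.62.
banana only: max(250/8, 15/4) = 31.25 servings → $7.81.
orange + banana with both tight: 2.444 servings and 2.528 servings → $1.49.
So the least-cost plan costs $1.49.

$1.49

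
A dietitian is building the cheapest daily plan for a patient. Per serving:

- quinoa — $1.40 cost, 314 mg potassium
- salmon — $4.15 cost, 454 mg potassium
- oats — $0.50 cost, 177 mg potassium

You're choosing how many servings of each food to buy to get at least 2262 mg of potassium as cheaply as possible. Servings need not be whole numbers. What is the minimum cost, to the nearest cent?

$6.39

Cost per mg of potassium: oats $0.0028, quinoa $0.0045, salmon $0.0091.
With no serving limits, use only oats: 2262 mg / 177 mg = 12.78 servings × $0.50 = $6.39.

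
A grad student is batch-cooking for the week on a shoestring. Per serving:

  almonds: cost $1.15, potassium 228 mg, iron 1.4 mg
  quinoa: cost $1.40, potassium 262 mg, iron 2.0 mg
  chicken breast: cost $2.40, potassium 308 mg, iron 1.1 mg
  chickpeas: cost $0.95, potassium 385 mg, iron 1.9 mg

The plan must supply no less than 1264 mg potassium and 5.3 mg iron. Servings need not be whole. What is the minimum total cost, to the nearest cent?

$3.12

Two binding constraints pin down two serving amounts, so the optimal mix uses at most two foods. The candidates are each food alone (scaled to the tighter of potassium/iron) and each pair with both constraints tight.
almonds only: max(1264/228, 5.3/1.4) = 5.544 servings → $6.38.
quinoa only: max(1264/262, 5.3/2.0) = 4.824 servings → $6.75.
chicken breast only: max(1264/308, 5.3/1.1) = 4.818 servings → $11.56.
chickpeas only: max(1264/385, 5.3/1.9) = 3.283 servings → $3.12.
almonds + quinoa: the both-tight solution has a negative serving — not a feasible corner.
almonds + chicken breast with both tight: 1.341 servings and 3.111 servings → $9.01.
almonds + chickpeas: the both-tight solution has a negative serving — not a feasible corner.
quinoa + chicken breast with both tight: 0.7383 servings and 3.476 servings → $9.38.
quinoa + chickpeas: intersection lies outside the first quadrant.
chicken breast + chickpeas with both tight: 2.233 servings and 1.497 servings → $6.78.
Cheapest feasible corner: $3.12.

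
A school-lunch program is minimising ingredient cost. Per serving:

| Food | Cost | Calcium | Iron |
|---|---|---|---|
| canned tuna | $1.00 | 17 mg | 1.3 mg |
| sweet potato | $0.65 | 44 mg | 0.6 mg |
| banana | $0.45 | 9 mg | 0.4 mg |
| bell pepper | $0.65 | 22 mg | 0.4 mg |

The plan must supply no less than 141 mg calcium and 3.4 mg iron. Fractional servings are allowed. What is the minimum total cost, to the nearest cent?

For a min-cost LP with two ≥-constraints, a basic feasible solution has at most two positive variables.
canned tuna only: max(141/17, 3.4/1.3) = 8.294 servings → $8.29.
sweet potato only: max(141/44, 3.4/0.6) = 5.667 servings → $3.68.
banana only: max(141/9, 3.4/0.4) = 15.67 servings → $7.05.
bell pepper only: max(141/22, 3.4/0.4) = 8.5 servings → $5.53.
canned tuna + sweet potato with both tight: 1.383 servings and 2.67 servings → $3.12.
canned tuna + banana: intersection lies outside the first quadrant.
canned tuna + bell pepper with both tight: 0.844 servings and 5.757 servings → $4.59.
sweet potato + banana with both tight: 2.115 servings and 5.328 servings → $3.77.
sweet potato + bell pepper with both targets exact would need a negative amount; discard.
banana + bell pepper with both tight: 3.538 servings and 4.962 servings → $4.82.
The minimum over all feasible corners is $3.12.

$3.12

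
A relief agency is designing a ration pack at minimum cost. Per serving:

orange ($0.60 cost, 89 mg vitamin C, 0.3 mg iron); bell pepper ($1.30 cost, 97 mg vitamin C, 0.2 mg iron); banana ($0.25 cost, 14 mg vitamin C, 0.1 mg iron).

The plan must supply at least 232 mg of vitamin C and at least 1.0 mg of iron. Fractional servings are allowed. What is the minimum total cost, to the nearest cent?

$2.00

orange only: max(232/89, 1.0/0.3) = 3.333 servings → $2.00.
bell pepper only: max(232/97, 1.0/0.2) = 5 servings → $6.50.
banana only: max(232/14, 1.0/0.1) = 16.57 servings → $4.14.
orange + bell pepper: the both-tight solution has a negative serving — not a feasible corner.
orange + banana with both tight: 1.957 servings and 4.128 servings → $2.21.
bell pepper + banana with both tight: 1.333 servings and 7.333 servings → $3.57.
So the least-cost plan costs $2.00.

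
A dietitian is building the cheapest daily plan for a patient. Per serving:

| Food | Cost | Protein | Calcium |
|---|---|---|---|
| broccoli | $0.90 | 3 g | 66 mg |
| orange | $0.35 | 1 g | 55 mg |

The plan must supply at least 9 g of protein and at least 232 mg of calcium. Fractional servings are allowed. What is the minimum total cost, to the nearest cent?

$2.75

broccoli only: max(9/3, 232/66) = 3.515 servings → $3.16.
orange only: max(9/1, 232/55) = 9 servings → $3.15.
broccoli + orange with both tight: 2.657 servings and 1.03 servings → $2.75.
So the least-cost plan costs $2.75.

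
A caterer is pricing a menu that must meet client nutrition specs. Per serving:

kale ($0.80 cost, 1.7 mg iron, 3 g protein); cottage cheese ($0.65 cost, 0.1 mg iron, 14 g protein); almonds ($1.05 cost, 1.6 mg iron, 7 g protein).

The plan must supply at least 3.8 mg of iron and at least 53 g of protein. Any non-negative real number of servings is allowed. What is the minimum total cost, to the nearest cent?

$3.81

Compare the cost at each extreme point of the feasible region.
kale only: max(3.8/1.7, 53/3) = 17.67 servings → $14.13.
cottage cheese only: max(3.8/0.1, 53/14) = 38 servings → $24.70.
almonds only: max(3.8/1.6, 53/7) = 7.571 servings → $7.95.
kale + cottage cheese with both tight: 2.038 servings and 3.349 servings → $3.81.
kale + almonds: the both-tight solution has a negative serving — not a feasible corner.
cottage cheese + almonds with both tight: 2.682 servings and 2.207 servings → $4.06.
The minimum over all feasible corners is $3.81.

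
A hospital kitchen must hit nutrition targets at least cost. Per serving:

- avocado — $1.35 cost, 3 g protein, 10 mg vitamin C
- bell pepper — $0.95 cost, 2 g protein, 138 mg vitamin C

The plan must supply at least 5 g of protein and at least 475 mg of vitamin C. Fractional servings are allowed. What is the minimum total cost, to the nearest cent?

$3.27

avocado only: max(5/3, 475/10) = 47.5 servings → $64.12.
bell pepper only: max(5/2, 475/138) = 3.442 servings → $3.27.
avocado + bell pepper: the both-tight solution has a negative serving — not a feasible corner.
The minimum over all feasible corners is $3.27.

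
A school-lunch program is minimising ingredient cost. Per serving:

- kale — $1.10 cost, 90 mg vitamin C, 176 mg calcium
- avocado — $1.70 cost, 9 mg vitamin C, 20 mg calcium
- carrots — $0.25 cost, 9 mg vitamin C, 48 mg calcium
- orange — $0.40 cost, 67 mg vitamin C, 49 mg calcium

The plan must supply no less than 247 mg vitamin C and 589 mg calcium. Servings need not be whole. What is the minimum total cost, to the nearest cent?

$3.41

This is a tiny linear program; its minimum lies at a vertex of the feasible set. List the vertices and price them.
kale only: max(247/90, 589/176) = 3.347 servings → $3.68.
avocado only: max(247/9, 589/20) = 29.45 servings → $50.06.
carrots only: max(247/9, 589/48) = 27.44 servings → $6.86.
orange only: max(247/67, 589/49) = 12.02 servings → $4.81.
kale + avocado with both targets exact would need a negative amount; discard.
kale + carrots with both tight: 2.396 servings and 3.486 servings → $3.51.
kale + orange: the both-tight solution has a negative serving — not a feasible corner.
avocado + carrots with both tight: 26.01 servings and 1.433 servings → $44.58.
avocado + orange: intersection lies outside the first quadrant.
carrots + orange with both tight: 9.859 servings and 2.362 servings → $3.41.
The minimum over all feasible corners is $3.41.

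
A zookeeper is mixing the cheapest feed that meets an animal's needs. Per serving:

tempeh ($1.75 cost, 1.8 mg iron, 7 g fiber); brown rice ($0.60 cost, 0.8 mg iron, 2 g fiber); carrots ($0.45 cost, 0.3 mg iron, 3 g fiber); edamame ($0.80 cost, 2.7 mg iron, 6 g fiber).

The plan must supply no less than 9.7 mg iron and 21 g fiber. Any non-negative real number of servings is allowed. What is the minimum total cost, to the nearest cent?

The cheapest plan sits at a corner of the feasible region — with two constraints it uses at most two foods.
tempeh only: max(9.7/1.8, 21/7) = 5.389 servings → $9.43.
brown rice only: max(9.7/0.8, 21/2) = 12.12 servings → $7.28.
carrots only: max(9.7/0.3, 21/3) = 32.33 servings → $14.55.
edamame only: max(9.7/2.7, 21/6) = 3.593 servings → $2.87.
tempeh + brown rice: intersection lies outside the first quadrant.
tempeh + carrots: the both-tight solution has a negative serving — not a feasible corner.
tempeh + edamame: the both-tight solution has a negative serving — not a feasible corner.
brown rice + carrots with both targets exact would need a negative amount; discard.
brown rice + edamame: intersection lies outside the first quadrant.
carrots + edamame with both targets exact would need a negative amount; discard.
Cheapest feasible corner: $2.87.

$2.87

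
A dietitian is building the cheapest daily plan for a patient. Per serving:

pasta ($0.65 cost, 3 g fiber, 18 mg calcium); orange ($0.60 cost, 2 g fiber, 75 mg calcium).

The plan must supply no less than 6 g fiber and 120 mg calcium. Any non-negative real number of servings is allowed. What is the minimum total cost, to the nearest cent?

The cheapest plan sits at a corner of the feasible region — with two constraints it uses at most two foods.
pasta only: max(6/3, 120/18) = 6.667 servings → $4.33.
orange only: max(6/2, 120/75) = 3 servings → $1.80.
pasta + orange with both tight: 1.111 servings and 1.333 servings → $1.52.
The minimum over all feasible corners is $1.52.

$1.52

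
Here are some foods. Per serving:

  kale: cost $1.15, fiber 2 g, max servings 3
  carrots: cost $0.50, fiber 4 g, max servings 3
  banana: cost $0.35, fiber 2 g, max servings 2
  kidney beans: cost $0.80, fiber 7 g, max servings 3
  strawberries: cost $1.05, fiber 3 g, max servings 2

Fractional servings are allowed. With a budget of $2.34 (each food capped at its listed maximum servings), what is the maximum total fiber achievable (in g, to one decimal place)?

20.5 g

Fiber per dollar: kidney beans 8.75, carrots 8, banana 5.714, strawberries 2.857, kale 1.739.
Take 2.925 servings of kidney beans: spends $2.34, +20.5 g fiber (running total 20.5 g).
Filling greedily by fiber-per-dollar is optimal for one linear limit, giving 20.5 g.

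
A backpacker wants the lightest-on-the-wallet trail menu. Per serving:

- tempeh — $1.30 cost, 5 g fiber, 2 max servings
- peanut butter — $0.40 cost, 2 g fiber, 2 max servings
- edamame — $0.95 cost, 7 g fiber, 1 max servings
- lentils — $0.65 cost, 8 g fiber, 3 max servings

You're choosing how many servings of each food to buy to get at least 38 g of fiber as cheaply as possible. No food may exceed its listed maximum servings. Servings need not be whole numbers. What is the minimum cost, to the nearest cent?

$4.48

Cost per g of fiber: lentils $0.0813, edamame $0.1357, peanut butter $0.2000, tempeh $0.2600.
Take 3 servings of lentils: +24.0 g fiber for $1.95 (total $1.95, still need 14.0 g).
Take 1 serving of edamame: +7.0 g fiber for $0.95 (total $2.90, still need 7.0 g).
Take 2 servings of peanut butter: +4.0 g fiber for $0.80 (total $3.70, still need 3.0 g).
Take 0.6 servings of tempeh: +3.0 g fiber for $0.78 (total $4.48, still need 0.0 g).
Greedy by cheapest-per-g is optimal for a single linear constraint, so the minimum cost is $4.48.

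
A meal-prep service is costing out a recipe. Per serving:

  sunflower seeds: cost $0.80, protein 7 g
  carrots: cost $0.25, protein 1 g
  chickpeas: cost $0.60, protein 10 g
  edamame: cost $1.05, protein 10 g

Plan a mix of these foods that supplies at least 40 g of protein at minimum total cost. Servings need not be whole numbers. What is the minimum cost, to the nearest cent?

$2.40

Cost per g of protein: chickpeas $0.0600, edamame $0.1050, sunflower seeds $0.1143, carrots $0.2500.
With no serving limits, use only chickpeas: 40 g / 10 g = 4 servings × $0.60 = $2.40.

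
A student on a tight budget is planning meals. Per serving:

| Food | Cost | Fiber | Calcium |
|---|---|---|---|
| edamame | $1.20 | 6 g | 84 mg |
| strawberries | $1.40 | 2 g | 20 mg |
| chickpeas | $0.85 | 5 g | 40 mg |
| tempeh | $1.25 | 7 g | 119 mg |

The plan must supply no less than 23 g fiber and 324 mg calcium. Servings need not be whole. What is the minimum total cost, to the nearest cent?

$4.04

Compare the cost at each extreme point of the feasible region.
edamame only: max(23/6, 324/84) = 3.857 servings → $4.63.
strawberries only: max(23/2, 324/20) = 16.2 servings → $22.68.
chickpeas only: max(23/5, 324/40) = 8.1 servings → $6.88.
tempeh only: max(23/7, 324/119) = 3.286 servings → $4.11.
edamame + strawberries with both targets exact would need a negative amount; discard.
edamame + chickpeas: the both-tight solution has a negative serving — not a feasible corner.
edamame + tempeh with both tight: 3.722 servings and 0.09524 servings → $4.59.
strawberries + chickpeas with both targets exact would need a negative amount; discard.
strawberries + tempeh with both tight: 4.786 servings and 1.918 servings → $9.10.
chickpeas + tempeh with both tight: 1.489 servings and 2.222 servings → $4.04.
Cheapest feasible corner: $4.04.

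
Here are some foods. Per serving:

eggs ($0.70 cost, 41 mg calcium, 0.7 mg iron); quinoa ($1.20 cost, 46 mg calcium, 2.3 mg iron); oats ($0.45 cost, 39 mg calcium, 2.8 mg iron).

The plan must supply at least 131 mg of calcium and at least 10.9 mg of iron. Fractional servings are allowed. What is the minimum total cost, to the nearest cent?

$1.75

Check every corner: each single food scaled to meet both minima, and each pair solved so both constraints bind.
eggs only: max(131/41, 10.9/0.7) = 15.57 servings → $10.90.
quinoa only: max(131/46, 10.9/2.3) = 4.739 servings → $5.69.
oats only: max(131/39, 10.9/2.8) = 3.893 servings → $1.75.
eggs + quinoa with both targets exact would need a negative amount; discard.
eggs + oats: intersection lies outside the first quadrant.
quinoa + oats: the both-tight solution has a negative serving — not a feasible corner.
So the least-cost plan costs $1.75.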